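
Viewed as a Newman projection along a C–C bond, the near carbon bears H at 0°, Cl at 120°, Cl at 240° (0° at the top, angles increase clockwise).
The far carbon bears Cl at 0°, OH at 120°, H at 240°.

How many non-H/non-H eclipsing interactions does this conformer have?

Non-H eclipsing pairs: Cl(120°)/OH(120°) — 1 interaction.

1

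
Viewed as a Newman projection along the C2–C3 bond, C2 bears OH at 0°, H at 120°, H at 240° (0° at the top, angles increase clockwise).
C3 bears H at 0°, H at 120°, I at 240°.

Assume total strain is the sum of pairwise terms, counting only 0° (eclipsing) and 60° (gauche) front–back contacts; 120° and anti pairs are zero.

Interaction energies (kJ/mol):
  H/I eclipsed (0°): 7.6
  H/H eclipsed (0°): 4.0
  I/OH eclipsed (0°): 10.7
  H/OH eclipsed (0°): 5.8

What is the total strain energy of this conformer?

This conformer (eclipsed): OH(0°)/H(0°) eclipsed 5.8; H(120°)/H(120°) eclipsed 4.0; H(240°)/I(240°) eclipsed 7.6 → 17.4 kJ/mol.

17.4 kJ/mol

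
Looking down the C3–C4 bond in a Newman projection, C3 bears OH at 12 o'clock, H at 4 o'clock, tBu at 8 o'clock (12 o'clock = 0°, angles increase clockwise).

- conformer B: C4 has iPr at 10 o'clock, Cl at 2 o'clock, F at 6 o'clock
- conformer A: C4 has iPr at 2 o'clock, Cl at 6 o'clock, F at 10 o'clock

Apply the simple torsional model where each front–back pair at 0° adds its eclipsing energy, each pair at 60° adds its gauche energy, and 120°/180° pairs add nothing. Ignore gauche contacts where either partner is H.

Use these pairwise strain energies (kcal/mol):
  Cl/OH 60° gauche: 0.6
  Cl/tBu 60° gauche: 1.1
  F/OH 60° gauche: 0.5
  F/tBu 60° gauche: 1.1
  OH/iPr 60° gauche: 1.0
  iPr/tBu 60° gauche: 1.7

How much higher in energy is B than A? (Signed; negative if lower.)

B (staggered): OH–iPr gauche, OH–Cl gauche, tBu–iPr gauche, tBu–F gauche; 1.0 + 0.6 + 1.7 + 1.1 = 4.4 kcal/mol.
A (staggered): OH–iPr gauche, OH–F gauche, tBu–Cl gauche, tBu–F gauche; 1.0 + 0.5 + 1.1 + 1.1 = 3.7 kcal/mol.
E(B) − E(A) = 4.4 − 3.7 = +0.7 kcal/mol.

+0.7 kcal/mol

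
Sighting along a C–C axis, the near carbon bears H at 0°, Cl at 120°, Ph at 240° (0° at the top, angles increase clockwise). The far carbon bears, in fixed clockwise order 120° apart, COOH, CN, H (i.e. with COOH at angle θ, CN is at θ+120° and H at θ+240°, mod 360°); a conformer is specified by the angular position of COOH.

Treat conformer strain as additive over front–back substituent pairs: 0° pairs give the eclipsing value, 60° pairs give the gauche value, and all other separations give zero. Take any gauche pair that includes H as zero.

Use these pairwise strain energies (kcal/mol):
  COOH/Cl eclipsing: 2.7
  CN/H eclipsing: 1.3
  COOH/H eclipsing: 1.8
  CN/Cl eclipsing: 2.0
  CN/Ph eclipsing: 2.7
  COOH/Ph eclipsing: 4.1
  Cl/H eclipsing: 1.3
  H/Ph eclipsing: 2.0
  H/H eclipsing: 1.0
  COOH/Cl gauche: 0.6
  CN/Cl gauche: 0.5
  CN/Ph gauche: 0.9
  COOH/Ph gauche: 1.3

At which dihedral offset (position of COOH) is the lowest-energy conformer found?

300°

COOH at 0° is eclipsed. H at 0° is eclipsed with COOH at 0° (1.8); Cl at 120° is eclipsed with CN at 120° (2.0); Ph at 240° is eclipsed with H at 240° (2.0). Total 5.8 kcal/mol.
COOH at 60° is staggered. Cl at 120° is gauche with COOH at 60° (0.6); Cl at 120° is gauche with CN at 180° (0.5); Ph at 240° is gauche with CN at 180° (0.9). Total 2.0 kcal/mol.
COOH at 120° is eclipsed. H at 0° is eclipsed with H at 0° (1.0); Cl at 120° is eclipsed with COOH at 120° (2.7); Ph at 240° is eclipsed with CN at 240° (2.7). Total 6.4 kcal/mol.
COOH at 180° is staggered. Cl at 120° is gauche with COOH at 180° (0.6); Ph at 240° is gauche with COOH at 180° (1.3); Ph at 240° is gauche with CN at 300° (0.9). Total 2.8 kcal/mol.
COOH at 240° is eclipsed. H at 0° is eclipsed with CN at 0° (1.3); Cl at 120° is eclipsed with H at 120° (1.3); Ph at 240° is eclipsed with COOH at 240° (4.1). Total 6.7 kcal/mol.
COOH at 300° is staggered. Cl at 120° is gauche with CN at 60° (0.5); Ph at 240° is gauche with COOH at 300° (1.3). Total 1.8 kcal/mol.
The minimum (1.8 kcal/mol) occurs with COOH at 300°.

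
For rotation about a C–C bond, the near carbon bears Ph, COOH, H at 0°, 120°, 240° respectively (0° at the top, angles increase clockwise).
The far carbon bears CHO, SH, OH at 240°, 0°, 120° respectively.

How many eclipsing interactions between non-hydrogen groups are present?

2

Non-H eclipsing pairs: Ph(0°)/SH(0°); COOH(120°)/OH(120°) — 2 interactions.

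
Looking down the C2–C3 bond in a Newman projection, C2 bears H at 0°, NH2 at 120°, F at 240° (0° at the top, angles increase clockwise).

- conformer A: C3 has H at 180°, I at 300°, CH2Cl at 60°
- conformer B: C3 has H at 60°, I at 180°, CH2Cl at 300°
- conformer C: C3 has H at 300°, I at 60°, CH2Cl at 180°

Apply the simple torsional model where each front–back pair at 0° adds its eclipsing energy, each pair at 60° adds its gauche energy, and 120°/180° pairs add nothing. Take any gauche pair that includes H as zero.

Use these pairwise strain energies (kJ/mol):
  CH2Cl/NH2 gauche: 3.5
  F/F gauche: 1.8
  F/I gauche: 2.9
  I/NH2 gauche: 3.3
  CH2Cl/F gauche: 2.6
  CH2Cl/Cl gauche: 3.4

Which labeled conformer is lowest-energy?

A

A (staggered): NH2–CH2Cl gauche, F–I gauche; 3.5 + 2.9 = 6.4 kJ/mol.
B (staggered): NH2–I gauche, F–I gauche, F–CH2Cl gauche; 3.3 + 2.9 + 2.6 = 8.8 kJ/mol.
C (staggered): NH2–I gauche, NH2–CH2Cl gauche, F–CH2Cl gauche; 3.3 + 3.5 + 2.6 = 9.4 kJ/mol.
A has the lowest total (6.4 kJ/mol).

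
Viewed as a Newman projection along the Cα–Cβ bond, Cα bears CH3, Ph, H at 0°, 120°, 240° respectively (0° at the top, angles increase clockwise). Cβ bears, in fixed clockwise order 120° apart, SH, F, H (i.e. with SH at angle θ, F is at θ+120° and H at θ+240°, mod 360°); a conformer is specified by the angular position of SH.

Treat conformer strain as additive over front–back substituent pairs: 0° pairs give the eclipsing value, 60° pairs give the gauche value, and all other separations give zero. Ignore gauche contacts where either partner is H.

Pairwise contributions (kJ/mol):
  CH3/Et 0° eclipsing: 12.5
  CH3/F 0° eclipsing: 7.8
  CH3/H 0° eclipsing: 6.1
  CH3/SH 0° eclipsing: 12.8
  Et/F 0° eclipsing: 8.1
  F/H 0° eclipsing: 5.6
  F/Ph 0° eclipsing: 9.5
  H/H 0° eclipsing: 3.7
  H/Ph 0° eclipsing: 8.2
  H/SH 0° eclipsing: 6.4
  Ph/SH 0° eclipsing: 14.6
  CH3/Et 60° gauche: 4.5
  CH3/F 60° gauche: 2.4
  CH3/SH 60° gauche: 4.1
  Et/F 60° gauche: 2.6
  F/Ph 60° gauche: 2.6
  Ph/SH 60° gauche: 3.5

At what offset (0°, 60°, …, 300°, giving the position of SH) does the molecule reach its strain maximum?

SH at 0° is eclipsed. CH3 at 0° is eclipsed with SH at 0° (12.8); Ph at 120° is eclipsed with F at 120° (9.5); H at 240° is eclipsed with H at 240° (3.7). Total 26.0 kJ/mol.
SH at 60° is staggered. CH3 at 0° is gauche with SH at 60° (4.1); Ph at 120° is gauche with SH at 60° (3.5); Ph at 120° is gauche with F at 180° (2.6). Total 10.2 kJ/mol.
SH at 120° is eclipsed. CH3 at 0° is eclipsed with H at 0° (6.1); Ph at 120° is eclipsed with SH at 120° (14.6); H at 240° is eclipsed with F at 240° (5.6). Total 26.3 kJ/mol.
SH at 180° is staggered. CH3 at 0° is gauche with F at 300° (2.4); Ph at 120° is gauche with SH at 180° (3.5). Total 5.9 kJ/mol.
SH at 240° is eclipsed. CH3 at 0° is eclipsed with F at 0° (7.8); Ph at 120° is eclipsed with H at 120° (8.2); H at 240° is eclipsed with SH at 240° (6.4). Total 22.4 kJ/mol.
SH at 300° is staggered. CH3 at 0° is gauche with SH at 300° (4.1); CH3 at 0° is gauche with F at 60° (2.4); Ph at 120° is gauche with F at 60° (2.6). Total 9.1 kJ/mol.
The maximum (26.3 kJ/mol) occurs with SH at 120°.

120°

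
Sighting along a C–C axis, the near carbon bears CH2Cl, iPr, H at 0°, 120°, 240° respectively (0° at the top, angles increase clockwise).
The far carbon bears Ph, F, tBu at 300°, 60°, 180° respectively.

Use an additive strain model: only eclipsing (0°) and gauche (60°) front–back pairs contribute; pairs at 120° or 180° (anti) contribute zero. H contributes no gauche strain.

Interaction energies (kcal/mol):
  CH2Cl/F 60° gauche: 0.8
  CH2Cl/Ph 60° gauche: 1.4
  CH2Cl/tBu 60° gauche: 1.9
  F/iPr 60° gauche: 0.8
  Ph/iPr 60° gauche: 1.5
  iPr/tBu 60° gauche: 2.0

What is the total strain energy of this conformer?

5.0 kcal/mol

This conformer is staggered. CH2Cl at 0° is gauche with Ph at 300° (1.4); CH2Cl at 0° is gauche with F at 60° (0.8); iPr at 120° is gauche with F at 60° (0.8); iPr at 120° is gauche with tBu at 180° (2.0). Total 5.0 kcal/mol.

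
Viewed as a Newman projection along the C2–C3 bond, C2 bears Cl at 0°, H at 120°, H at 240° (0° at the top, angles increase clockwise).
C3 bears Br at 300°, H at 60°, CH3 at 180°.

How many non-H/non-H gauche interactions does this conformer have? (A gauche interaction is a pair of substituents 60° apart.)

1

Non-H gauche pairs: Cl(0°)/Br(300°) — 1 interaction.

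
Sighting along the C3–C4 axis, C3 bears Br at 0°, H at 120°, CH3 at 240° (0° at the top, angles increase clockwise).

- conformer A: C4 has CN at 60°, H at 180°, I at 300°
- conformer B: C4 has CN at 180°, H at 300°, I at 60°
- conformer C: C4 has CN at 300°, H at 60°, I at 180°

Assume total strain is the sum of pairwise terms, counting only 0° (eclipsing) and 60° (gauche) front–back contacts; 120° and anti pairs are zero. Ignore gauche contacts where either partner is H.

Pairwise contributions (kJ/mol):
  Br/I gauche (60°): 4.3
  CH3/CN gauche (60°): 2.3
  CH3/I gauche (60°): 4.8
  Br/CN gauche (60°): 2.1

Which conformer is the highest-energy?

A

A (staggered): Br(0°)/CN(60°) gauche 2.1; Br(0°)/I(300°) gauche 4.3; CH3(240°)/I(300°) gauche 4.8 → 11.2 kJ/mol.
B (staggered): Br(0°)/I(60°) gauche 4.3; CH3(240°)/CN(180°) gauche 2.3 → 6.6 kJ/mol.
C (staggered): Br(0°)/CN(300°) gauche 2.1; CH3(240°)/CN(300°) gauche 2.3; CH3(240°)/I(180°) gauche 4.8 → 9.2 kJ/mol.
A has the highest total (11.2 kJ/mol).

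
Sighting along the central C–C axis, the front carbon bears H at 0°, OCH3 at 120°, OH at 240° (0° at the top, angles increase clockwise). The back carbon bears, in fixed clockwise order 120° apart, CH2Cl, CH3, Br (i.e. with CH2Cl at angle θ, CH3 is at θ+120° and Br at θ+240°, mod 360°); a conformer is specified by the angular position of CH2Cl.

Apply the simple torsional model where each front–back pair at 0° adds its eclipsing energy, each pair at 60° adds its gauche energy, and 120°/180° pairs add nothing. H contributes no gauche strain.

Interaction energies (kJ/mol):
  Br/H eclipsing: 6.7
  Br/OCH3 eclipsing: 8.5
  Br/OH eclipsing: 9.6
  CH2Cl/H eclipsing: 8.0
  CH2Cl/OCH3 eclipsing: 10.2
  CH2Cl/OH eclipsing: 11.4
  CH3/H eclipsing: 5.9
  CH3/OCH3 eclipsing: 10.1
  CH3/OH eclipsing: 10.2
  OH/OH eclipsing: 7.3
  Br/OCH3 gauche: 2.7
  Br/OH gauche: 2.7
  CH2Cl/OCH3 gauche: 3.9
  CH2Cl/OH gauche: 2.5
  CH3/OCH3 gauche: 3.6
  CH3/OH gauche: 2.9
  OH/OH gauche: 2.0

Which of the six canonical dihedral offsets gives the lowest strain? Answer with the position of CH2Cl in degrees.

CH2Cl at 0° (eclipsed): H–CH2Cl eclipsed, OCH3–CH3 eclipsed, OH–Br eclipsed; 8.0 + 10.1 + 9.6 = 27.7 kJ/mol.
CH2Cl at 60° (staggered): OCH3–CH2Cl gauche, OCH3–CH3 gauche, OH–CH3 gauche, OH–Br gauche; 3.9 + 3.6 + 2.9 + 2.7 = 13.1 kJ/mol.
CH2Cl at 120° (eclipsed): H–Br eclipsed, OCH3–CH2Cl eclipsed, OH–CH3 eclipsed; 6.7 + 10.2 + 10.2 = 27.1 kJ/mol.
CH2Cl at 180° (staggered): OCH3–CH2Cl gauche, OCH3–Br gauche, OH–CH2Cl gauche, OH–CH3 gauche; 3.9 + 2.7 + 2.5 + 2.9 = 12.0 kJ/mol.
CH2Cl at 240° (eclipsed): H–CH3 eclipsed, OCH3–Br eclipsed, OH–CH2Cl eclipsed; 5.9 + 8.5 + 11.4 = 25.8 kJ/mol.
CH2Cl at 300° (staggered): OCH3–CH3 gauche, OCH3–Br gauche, OH–CH2Cl gauche, OH–Br gauche; 3.6 + 2.7 + 2.5 + 2.7 = 11.5 kJ/mol.
The minimum (11.5 kJ/mol) occurs with CH2Cl at 300°.

300°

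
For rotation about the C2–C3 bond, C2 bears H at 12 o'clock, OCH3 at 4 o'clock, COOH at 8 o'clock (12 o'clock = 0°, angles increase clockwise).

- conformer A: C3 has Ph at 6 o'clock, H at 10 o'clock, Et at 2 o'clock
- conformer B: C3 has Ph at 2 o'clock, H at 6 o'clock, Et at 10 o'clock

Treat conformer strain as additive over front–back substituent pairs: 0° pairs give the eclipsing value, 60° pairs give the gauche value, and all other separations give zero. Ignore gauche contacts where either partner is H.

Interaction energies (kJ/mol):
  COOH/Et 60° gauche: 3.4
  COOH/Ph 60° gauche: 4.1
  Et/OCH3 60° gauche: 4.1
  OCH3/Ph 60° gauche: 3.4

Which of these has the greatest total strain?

A (staggered): OCH3–Ph gauche, OCH3–Et gauche, COOH–Ph gauche; 3.4 + 4.1 + 4.1 = 11.6 kJ/mol.
B (staggered): OCH3–Ph gauche, COOH–Et gauche; 3.4 + 3.4 = 6.8 kJ/mol.
A has the highest total (11.6 kJ/mol).

A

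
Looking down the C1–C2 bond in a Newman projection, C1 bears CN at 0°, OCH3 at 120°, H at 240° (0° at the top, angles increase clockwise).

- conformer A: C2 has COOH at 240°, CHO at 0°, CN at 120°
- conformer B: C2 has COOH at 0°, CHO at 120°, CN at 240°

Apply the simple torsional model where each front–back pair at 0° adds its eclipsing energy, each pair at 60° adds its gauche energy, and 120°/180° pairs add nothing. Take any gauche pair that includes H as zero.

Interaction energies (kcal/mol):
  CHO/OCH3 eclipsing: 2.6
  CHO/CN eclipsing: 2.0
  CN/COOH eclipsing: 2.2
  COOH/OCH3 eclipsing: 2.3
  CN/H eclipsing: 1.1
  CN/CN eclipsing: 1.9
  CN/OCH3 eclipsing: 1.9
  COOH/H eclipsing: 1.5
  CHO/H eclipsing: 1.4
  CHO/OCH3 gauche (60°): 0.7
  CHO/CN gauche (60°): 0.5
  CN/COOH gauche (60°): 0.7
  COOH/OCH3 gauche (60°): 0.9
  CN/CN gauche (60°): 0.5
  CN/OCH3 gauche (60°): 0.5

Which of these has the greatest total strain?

A (eclipsed): CN–CHO eclipsed, OCH3–CN eclipsed, H–COOH eclipsed; 2.0 + 1.9 + 1.5 = 5.4 kcal/mol.
B (eclipsed): CN–COOH eclipsed, OCH3–CHO eclipsed, H–CN eclipsed; 2.2 + 2.6 + 1.1 = 5.9 kcal/mol.
B has the highest total (5.9 kcal/mol).

B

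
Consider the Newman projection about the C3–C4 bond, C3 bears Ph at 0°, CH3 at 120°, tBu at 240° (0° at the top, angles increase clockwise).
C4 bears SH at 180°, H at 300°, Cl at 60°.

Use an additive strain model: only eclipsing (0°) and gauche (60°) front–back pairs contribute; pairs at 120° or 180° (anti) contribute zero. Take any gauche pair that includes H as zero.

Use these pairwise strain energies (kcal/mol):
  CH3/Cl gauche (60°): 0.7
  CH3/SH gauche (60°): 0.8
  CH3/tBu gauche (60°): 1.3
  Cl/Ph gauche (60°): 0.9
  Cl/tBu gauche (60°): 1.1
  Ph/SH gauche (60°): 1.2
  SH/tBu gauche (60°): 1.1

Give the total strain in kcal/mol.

This conformer (staggered): Ph(0°)/Cl(60°) gauche 0.9; CH3(120°)/SH(180°) gauche 0.8; CH3(120°)/Cl(60°) gauche 0.7; tBu(240°)/SH(180°) gauche 1.1 → 3.5 kcal/mol.

3.5 kcal/mol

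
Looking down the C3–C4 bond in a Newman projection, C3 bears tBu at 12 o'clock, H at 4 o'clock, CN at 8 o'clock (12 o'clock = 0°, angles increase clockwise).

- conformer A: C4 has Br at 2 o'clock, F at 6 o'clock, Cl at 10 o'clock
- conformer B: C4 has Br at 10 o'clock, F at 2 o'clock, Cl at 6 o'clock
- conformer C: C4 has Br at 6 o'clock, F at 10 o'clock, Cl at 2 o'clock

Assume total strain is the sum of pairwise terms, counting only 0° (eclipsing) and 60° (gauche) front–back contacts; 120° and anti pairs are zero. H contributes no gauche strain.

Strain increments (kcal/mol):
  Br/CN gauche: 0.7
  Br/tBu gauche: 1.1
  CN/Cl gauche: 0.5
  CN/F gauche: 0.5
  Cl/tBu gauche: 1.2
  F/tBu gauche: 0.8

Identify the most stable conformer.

A (staggered): tBu–Br gauche, tBu–Cl gauche, CN–F gauche, CN–Cl gauche; 1.1 + 1.2 + 0.5 + 0.5 = 3.3 kcal/mol.
B (staggered): tBu–Br gauche, tBu–F gauche, CN–Br gauche, CN–Cl gauche; 1.1 + 0.8 + 0.7 + 0.5 = 3.1 kcal/mol.
C (staggered): tBu–F gauche, tBu–Cl gauche, CN–Br gauche, CN–F gauche; 0.8 + 1.2 + 0.7 + 0.5 = 3.2 kcal/mol.
B has the lowest total (3.1 kcal/mol).

B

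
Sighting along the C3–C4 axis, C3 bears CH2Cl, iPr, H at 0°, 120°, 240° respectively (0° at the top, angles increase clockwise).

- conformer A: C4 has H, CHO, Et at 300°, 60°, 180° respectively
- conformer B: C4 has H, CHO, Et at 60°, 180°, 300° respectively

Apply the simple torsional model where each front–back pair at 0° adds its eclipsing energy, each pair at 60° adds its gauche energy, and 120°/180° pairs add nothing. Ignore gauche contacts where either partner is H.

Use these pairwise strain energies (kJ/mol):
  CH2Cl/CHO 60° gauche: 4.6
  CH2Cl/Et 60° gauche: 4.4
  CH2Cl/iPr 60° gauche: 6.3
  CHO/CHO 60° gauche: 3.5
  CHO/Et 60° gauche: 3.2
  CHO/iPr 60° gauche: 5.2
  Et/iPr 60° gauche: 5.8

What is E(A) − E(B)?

A (staggered): CH2Cl–CHO gauche, iPr–CHO gauche, iPr–Et gauche; 4.6 + 5.2 + 5.8 = 15.6 kJ/mol.
B (staggered): CH2Cl–Et gauche, iPr–CHO gauche; 4.4 + 5.2 = 9.6 kJ/mol.
E(A) − E(B) = 15.6 − 9.6 = +6.0 kJ/mol.

+6.0 kJ/mol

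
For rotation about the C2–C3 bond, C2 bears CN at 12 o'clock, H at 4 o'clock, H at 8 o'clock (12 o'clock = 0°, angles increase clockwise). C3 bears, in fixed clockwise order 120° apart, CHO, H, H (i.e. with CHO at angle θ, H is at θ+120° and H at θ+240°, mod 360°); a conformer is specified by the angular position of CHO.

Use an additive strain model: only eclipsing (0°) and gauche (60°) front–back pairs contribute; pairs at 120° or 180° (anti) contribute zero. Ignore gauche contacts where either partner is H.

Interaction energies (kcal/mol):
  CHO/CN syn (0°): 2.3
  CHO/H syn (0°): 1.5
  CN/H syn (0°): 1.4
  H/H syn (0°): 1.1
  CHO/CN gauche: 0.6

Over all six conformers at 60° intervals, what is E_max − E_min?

CHO at 0° is eclipsed. CN at 0° is eclipsed with CHO at 0° (2.3); H at 120° is eclipsed with H at 120° (1.1); H at 240° is eclipsed with H at 240° (1.1). Total 4.5 kcal/mol.
CHO at 60° is staggered. CN at 0° is gauche with CHO at 60° (0.6). Total 0.6 kcal/mol.
CHO at 120° is eclipsed. CN at 0° is eclipsed with H at 0° (1.4); H at 120° is eclipsed with CHO at 120° (1.5); H at 240° is eclipsed with H at 240° (1.1). Total 4.0 kcal/mol.
CHO at 180° (staggered): no non-H gauche contacts → 0.0 kcal/mol.
CHO at 240° is eclipsed. CN at 0° is eclipsed with H at 0° (1.4); H at 120° is eclipsed with H at 120° (1.1); H at 240° is eclipsed with CHO at 240° (1.5). Total 4.0 kcal/mol.
CHO at 300° is staggered. CN at 0° is gauche with CHO at 300° (0.6). Total 0.6 kcal/mol.
Max at 0° (4.5 kcal/mol), min at 180° (0.0 kcal/mol); barrier = 4.5 kcal/mol.

4.5 kcal/mol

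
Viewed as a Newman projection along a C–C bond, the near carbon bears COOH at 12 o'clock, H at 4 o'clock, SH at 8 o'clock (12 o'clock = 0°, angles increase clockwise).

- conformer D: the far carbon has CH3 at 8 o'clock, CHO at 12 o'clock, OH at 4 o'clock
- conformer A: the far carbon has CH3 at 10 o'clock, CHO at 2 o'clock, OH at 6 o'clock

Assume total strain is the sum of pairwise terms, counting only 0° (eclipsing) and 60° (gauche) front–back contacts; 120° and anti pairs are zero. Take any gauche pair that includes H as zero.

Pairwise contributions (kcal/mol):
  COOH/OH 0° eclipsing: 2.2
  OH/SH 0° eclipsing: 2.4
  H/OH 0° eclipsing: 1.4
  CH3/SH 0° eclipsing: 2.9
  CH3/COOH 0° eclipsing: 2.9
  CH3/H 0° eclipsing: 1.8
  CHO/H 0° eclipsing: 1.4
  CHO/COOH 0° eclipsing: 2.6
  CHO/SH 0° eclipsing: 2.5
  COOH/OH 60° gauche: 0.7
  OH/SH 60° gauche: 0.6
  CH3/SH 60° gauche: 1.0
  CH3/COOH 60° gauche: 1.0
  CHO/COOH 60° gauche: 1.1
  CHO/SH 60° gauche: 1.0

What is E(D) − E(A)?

D (eclipsed): COOH–CHO eclipsed, H–OH eclipsed, SH–CH3 eclipsed; 2.6 + 1.4 + 2.9 = 6.9 kcal/mol.
A (staggered): COOH–CH3 gauche, COOH–CHO gauche, SH–CH3 gauche, SH–OH gauche; 1.0 + 1.1 + 1.0 + 0.6 = 3.7 kcal/mol.
E(D) − E(A) = 6.9 − 3.7 = +3.2 kcal/mol.

+3.2 kcal/mol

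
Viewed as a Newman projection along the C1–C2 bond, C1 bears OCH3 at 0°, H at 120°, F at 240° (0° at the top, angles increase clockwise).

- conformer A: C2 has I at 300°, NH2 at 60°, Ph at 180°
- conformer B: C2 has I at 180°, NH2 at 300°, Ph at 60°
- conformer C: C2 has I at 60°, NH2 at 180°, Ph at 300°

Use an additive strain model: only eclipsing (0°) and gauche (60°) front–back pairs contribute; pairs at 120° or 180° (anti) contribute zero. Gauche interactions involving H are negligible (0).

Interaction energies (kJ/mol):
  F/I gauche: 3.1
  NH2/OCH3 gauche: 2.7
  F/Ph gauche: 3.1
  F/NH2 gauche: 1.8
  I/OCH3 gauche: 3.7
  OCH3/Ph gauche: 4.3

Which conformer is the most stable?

A (staggered): OCH3–I gauche, OCH3–NH2 gauche, F–I gauche, F–Ph gauche; 3.7 + 2.7 + 3.1 + 3.1 = 12.6 kJ/mol.
B (staggered): OCH3–NH2 gauche, OCH3–Ph gauche, F–I gauche, F–NH2 gauche; 2.7 + 4.3 + 3.1 + 1.8 = 11.9 kJ/mol.
C (staggered): OCH3–I gauche, OCH3–Ph gauche, F–NH2 gauche, F–Ph gauche; 3.7 + 4.3 + 1.8 + 3.1 = 12.9 kJ/mol.
B has the lowest total (11.9 kJ/mol).

B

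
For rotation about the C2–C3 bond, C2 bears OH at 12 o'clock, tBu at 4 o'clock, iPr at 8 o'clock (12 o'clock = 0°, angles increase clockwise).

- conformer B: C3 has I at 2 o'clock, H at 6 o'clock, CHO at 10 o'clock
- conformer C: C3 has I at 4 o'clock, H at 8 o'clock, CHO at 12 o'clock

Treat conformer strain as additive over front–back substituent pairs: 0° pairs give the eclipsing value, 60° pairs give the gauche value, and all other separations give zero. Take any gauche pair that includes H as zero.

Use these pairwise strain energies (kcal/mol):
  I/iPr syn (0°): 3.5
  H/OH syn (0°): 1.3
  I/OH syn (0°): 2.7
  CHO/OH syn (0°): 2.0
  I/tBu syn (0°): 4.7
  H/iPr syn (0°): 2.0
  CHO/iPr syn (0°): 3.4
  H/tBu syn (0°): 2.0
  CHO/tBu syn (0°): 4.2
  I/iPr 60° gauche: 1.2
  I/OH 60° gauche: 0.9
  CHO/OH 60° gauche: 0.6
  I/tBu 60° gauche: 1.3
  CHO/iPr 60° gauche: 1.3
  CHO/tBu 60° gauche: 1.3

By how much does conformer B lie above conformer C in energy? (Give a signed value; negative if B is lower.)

-4.6 kcal/mol

B (staggered): OH–I gauche, OH–CHO gauche, tBu–I gauche, iPr–CHO gauche; 0.9 + 0.6 + 1.3 + 1.3 = 4.1 kcal/mol.
C (eclipsed): OH–CHO eclipsed, tBu–I eclipsed, iPr–H eclipsed; 2.0 + 4.7 + 2.0 = 8.7 kcal/mol.
E(B) − E(C) = 4.1 − 8.7 = -4.6 kcal/mol.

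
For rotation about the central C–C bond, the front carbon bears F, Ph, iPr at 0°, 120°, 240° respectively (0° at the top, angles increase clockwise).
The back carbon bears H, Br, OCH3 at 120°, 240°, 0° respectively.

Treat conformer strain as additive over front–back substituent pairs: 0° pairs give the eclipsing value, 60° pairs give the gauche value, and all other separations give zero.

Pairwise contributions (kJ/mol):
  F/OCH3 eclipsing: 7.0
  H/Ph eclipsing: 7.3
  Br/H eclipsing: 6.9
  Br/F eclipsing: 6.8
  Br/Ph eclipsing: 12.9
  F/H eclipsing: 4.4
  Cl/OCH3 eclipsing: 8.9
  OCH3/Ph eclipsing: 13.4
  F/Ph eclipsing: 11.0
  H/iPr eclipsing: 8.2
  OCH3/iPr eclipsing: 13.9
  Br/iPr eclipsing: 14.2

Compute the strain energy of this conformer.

This conformer (eclipsed): F(0°)/OCH3(0°) eclipsed 7.0; Ph(120°)/H(120°) eclipsed 7.3; iPr(240°)/Br(240°) eclipsed 14.2 → 28.5 kJ/mol.

28.5 kJ/mol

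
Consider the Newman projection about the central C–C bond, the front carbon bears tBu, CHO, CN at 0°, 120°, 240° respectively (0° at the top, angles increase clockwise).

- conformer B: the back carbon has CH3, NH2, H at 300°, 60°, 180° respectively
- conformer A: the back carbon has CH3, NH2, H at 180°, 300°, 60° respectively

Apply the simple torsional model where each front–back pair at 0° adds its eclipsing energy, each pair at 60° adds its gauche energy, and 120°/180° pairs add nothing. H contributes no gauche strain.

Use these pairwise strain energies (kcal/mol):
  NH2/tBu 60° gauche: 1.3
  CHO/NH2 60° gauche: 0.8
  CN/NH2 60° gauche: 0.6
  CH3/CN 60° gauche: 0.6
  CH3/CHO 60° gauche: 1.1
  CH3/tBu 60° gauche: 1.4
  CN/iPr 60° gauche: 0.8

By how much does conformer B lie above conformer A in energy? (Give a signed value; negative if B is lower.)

+0.5 kcal/mol

B is staggered. tBu at 0° is gauche with CH3 at 300° (1.4); tBu at 0° is gauche with NH2 at 60° (1.3); CHO at 120° is gauche with NH2 at 60° (0.8); CN at 240° is gauche with CH3 at 300° (0.6). Total 4.1 kcal/mol.
A is staggered. tBu at 0° is gauche with NH2 at 300° (1.3); CHO at 120° is gauche with CH3 at 180° (1.1); CN at 240° is gauche with CH3 at 180° (0.6); CN at 240° is gauche with NH2 at 300° (0.6). Total 3.6 kcal/mol.
E(B) − E(A) = 4.1 − 3.6 = +0.5 kcal/mol.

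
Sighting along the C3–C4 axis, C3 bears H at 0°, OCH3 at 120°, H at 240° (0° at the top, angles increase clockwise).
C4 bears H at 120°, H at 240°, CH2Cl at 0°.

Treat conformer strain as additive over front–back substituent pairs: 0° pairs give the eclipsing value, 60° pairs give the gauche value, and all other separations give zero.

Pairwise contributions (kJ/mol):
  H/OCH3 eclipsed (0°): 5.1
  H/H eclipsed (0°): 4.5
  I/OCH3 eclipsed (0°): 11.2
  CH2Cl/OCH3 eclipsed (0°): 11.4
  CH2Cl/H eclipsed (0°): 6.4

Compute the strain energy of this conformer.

This conformer (eclipsed): H(0°)/CH2Cl(0°) eclipsed 6.4; OCH3(120°)/H(120°) eclipsed 5.1; H(240°)/H(240°) eclipsed 4.5 → 16.0 kJ/mol.

16.0 kJ/mol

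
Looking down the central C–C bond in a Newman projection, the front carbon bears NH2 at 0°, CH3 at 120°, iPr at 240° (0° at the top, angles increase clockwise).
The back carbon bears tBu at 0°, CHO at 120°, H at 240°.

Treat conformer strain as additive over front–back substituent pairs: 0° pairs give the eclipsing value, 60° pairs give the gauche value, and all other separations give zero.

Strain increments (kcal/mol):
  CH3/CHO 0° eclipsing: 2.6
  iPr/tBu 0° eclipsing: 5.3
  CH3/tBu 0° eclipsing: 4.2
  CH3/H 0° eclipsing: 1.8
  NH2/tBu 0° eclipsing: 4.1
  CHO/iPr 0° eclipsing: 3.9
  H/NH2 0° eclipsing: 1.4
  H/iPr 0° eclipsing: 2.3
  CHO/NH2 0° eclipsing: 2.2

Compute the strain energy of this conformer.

This conformer (eclipsed): NH2(0°)/tBu(0°) eclipsed 4.1; CH3(120°)/CHO(120°) eclipsed 2.6; iPr(240°)/H(240°) eclipsed 2.3 → 9.0 kcal/mol.

9.0 kcal/mol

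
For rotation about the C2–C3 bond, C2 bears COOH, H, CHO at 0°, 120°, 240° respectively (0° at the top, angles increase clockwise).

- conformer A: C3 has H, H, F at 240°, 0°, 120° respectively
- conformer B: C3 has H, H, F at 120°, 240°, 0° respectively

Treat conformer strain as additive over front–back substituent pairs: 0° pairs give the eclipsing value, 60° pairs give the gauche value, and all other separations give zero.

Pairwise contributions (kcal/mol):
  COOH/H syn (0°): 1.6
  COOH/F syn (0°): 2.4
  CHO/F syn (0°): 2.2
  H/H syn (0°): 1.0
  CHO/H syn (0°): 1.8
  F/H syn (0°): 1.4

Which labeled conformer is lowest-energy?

A (eclipsed): COOH–H eclipsed, H–F eclipsed, CHO–H eclipsed; 1.6 + 1.4 + 1.8 = 4.8 kcal/mol.
B (eclipsed): COOH–F eclipsed, H–H eclipsed, CHO–H eclipsed; 2.4 + 1.0 + 1.8 = 5.2 kcal/mol.
A has the lowest total (4.8 kcal/mol).

A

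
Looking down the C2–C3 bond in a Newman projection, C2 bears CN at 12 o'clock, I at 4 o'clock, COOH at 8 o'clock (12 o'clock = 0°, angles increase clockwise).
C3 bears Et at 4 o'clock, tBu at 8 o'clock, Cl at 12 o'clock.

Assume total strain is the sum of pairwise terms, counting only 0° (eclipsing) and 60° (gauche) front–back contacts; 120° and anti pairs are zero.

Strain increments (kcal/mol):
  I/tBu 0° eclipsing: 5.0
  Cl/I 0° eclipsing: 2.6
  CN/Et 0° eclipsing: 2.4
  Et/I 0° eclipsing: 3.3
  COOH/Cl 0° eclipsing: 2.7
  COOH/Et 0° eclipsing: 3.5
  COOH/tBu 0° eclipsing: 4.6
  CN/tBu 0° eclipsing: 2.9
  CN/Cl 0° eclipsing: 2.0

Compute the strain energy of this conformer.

9.9 kcal/mol

This conformer (eclipsed): CN(0°)/Cl(0°) eclipsed 2.0; I(120°)/Et(120°) eclipsed 3.3; COOH(240°)/tBu(240°) eclipsed 4.6 → 9.9 kcal/mol.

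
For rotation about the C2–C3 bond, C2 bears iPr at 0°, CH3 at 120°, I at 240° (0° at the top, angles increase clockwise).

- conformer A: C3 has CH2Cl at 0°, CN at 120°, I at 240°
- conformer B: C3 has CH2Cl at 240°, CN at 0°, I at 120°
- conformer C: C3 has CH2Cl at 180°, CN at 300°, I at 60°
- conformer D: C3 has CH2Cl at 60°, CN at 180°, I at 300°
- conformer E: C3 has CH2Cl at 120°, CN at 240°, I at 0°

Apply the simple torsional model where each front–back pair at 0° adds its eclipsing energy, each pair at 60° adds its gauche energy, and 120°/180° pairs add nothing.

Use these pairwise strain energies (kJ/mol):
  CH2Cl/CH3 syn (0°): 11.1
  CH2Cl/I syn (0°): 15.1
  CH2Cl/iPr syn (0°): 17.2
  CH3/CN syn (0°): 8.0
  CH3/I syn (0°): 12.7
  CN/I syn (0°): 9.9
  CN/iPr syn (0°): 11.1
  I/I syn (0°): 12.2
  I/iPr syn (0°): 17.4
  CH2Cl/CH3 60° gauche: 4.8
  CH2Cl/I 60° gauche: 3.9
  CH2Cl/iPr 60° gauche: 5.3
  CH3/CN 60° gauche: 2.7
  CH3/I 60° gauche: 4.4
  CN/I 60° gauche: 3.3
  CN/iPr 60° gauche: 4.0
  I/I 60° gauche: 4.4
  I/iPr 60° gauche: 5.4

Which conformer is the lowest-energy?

A (eclipsed): iPr(0°)/CH2Cl(0°) eclipsed 17.2; CH3(120°)/CN(120°) eclipsed 8.0; I(240°)/I(240°) eclipsed 12.2 → 37.4 kJ/mol.
B (eclipsed): iPr(0°)/CN(0°) eclipsed 11.1; CH3(120°)/I(120°) eclipsed 12.7; I(240°)/CH2Cl(240°) eclipsed 15.1 → 38.9 kJ/mol.
C (staggered): iPr(0°)/CN(300°) gauche 4.0; iPr(0°)/I(60°) gauche 5.4; CH3(120°)/CH2Cl(180°) gauche 4.8; CH3(120°)/I(60°) gauche 4.4; I(240°)/CH2Cl(180°) gauche 3.9; I(240°)/CN(300°) gauche 3.3 → 25.8 kJ/mol.
D (staggered): iPr(0°)/CH2Cl(60°) gauche 5.3; iPr(0°)/I(300°) gauche 5.4; CH3(120°)/CH2Cl(60°) gauche 4.8; CH3(120°)/CN(180°) gauche 2.7; I(240°)/CN(180°) gauche 3.3; I(240°)/I(300°) gauche 4.4 → 25.9 kJ/mol.
E (eclipsed): iPr(0°)/I(0°) eclipsed 17.4; CH3(120°)/CH2Cl(120°) eclipsed 11.1; I(240°)/CN(240°) eclipsed 9.9 → 38.4 kJ/mol.
C has the lowest total (25.8 kJ/mol).

C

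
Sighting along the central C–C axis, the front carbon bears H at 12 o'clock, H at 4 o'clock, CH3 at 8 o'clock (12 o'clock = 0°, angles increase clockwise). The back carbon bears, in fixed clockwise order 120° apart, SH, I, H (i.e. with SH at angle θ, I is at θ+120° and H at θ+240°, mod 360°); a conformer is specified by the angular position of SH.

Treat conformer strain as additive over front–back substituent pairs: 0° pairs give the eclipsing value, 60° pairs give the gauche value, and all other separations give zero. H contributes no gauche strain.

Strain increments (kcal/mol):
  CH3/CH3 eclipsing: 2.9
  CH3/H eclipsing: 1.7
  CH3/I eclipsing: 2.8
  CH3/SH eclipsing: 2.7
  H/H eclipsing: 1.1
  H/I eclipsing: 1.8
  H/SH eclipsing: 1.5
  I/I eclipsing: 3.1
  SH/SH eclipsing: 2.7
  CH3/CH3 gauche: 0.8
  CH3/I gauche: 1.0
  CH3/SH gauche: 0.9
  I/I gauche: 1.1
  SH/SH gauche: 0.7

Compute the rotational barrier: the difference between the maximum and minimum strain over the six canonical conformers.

SH at 0° is eclipsed. H at 0° is eclipsed with SH at 0° (1.5); H at 120° is eclipsed with I at 120° (1.8); CH3 at 240° is eclipsed with H at 240° (1.7). Total 5.0 kcal/mol.
SH at 60° is staggered. CH3 at 240° is gauche with I at 180° (1.0). Total 1.0 kcal/mol.
SH at 120° is eclipsed. H at 0° is eclipsed with H at 0° (1.1); H at 120° is eclipsed with SH at 120° (1.5); CH3 at 240° is eclipsed with I at 240° (2.8). Total 5.4 kcal/mol.
SH at 180° is staggered. CH3 at 240° is gauche with SH at 180° (0.9); CH3 at 240° is gauche with I at 300° (1.0). Total 1.9 kcal/mol.
SH at 240° is eclipsed. H at 0° is eclipsed with I at 0° (1.8); H at 120° is eclipsed with H at 120° (1.1); CH3 at 240° is eclipsed with SH at 240° (2.7). Total 5.6 kcal/mol.
SH at 300° is staggered. CH3 at 240° is gauche with SH at 300° (0.9). Total 0.9 kcal/mol.
Max at 240° (5.6 kcal/mol), min at 300° (0.9 kcal/mol); barrier = 4.7 kcal/mol.

4.7 kcal/mol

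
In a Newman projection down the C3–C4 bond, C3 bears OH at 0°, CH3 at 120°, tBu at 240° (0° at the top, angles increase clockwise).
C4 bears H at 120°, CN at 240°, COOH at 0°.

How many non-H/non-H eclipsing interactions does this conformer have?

2

Non-H eclipsing pairs: OH(0°)/COOH(0°); tBu(240°)/CN(240°) — 2 interactions.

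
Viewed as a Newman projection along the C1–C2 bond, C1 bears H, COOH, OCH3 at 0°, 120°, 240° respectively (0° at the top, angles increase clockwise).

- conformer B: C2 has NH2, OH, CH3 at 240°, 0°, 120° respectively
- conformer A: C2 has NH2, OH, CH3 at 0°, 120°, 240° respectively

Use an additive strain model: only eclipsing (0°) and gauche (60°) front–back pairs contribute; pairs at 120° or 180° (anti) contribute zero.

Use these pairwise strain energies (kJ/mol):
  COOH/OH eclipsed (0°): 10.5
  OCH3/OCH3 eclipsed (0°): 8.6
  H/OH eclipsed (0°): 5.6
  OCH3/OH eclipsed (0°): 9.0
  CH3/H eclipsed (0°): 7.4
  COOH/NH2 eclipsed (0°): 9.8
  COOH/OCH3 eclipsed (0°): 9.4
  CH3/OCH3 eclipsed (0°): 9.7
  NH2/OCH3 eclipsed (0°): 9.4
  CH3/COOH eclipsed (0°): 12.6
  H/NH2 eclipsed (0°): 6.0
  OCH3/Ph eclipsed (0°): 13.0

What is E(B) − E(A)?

+1.4 kJ/mol

B (eclipsed): H(0°)/OH(0°) eclipsed 5.6; COOH(120°)/CH3(120°) eclipsed 12.6; OCH3(240°)/NH2(240°) eclipsed 9.4 → 27.6 kJ/mol.
A (eclipsed): H(0°)/NH2(0°) eclipsed 6.0; COOH(120°)/OH(120°) eclipsed 10.5; OCH3(240°)/CH3(240°) eclipsed 9.7 → 26.2 kJ/mol.
E(B) − E(A) = 27.6 − 26.2 = +1.4 kJ/mol.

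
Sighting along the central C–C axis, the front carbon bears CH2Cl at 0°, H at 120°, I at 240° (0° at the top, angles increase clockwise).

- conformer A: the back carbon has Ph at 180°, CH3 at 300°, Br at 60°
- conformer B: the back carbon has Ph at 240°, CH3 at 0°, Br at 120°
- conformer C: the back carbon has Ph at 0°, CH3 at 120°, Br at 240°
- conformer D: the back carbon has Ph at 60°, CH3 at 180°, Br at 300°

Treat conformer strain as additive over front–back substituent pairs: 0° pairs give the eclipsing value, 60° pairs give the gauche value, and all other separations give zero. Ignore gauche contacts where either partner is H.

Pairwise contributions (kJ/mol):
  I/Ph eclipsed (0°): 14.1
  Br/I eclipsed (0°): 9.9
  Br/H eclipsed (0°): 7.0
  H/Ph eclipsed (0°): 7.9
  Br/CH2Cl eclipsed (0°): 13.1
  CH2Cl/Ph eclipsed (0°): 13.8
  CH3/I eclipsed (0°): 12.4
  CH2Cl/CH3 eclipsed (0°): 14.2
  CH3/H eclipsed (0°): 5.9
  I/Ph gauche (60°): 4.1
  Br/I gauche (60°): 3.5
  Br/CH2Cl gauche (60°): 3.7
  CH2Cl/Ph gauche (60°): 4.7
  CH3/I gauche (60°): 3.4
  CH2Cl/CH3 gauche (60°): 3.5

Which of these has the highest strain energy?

A (staggered): CH2Cl–CH3 gauche, CH2Cl–Br gauche, I–Ph gauche, I–CH3 gauche; 3.5 + 3.7 + 4.1 + 3.4 = 14.7 kJ/mol.
B (eclipsed): CH2Cl–CH3 eclipsed, H–Br eclipsed, I–Ph eclipsed; 14.2 + 7.0 + 14.1 = 35.3 kJ/mol.
C (eclipsed): CH2Cl–Ph eclipsed, H–CH3 eclipsed, I–Br eclipsed; 13.8 + 5.9 + 9.9 = 29.6 kJ/mol.
D (staggered): CH2Cl–Ph gauche, CH2Cl–Br gauche, I–CH3 gauche, I–Br gauche; 4.7 + 3.7 + 3.4 + 3.5 = 15.3 kJ/mol.
B has the highest total (35.3 kJ/mol).

B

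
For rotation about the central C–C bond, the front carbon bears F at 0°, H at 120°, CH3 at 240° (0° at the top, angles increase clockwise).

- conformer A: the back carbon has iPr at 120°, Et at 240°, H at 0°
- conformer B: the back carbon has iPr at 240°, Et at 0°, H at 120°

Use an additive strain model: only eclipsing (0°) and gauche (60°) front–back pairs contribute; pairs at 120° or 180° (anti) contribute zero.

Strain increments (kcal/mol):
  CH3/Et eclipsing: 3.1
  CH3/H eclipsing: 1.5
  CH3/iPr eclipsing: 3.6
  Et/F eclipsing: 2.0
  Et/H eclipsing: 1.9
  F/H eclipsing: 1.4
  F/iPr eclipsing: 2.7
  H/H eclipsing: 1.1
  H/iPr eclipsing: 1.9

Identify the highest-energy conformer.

A is eclipsed. F at 0° is eclipsed with H at 0° (1.4); H at 120° is eclipsed with iPr at 120° (1.9); CH3 at 240° is eclipsed with Et at 240° (3.1). Total 6.4 kcal/mol.
B is eclipsed. F at 0° is eclipsed with Et at 0° (2.0); H at 120° is eclipsed with H at 120° (1.1); CH3 at 240° is eclipsed with iPr at 240° (3.6). Total 6.7 kcal/mol.
B has the highest total (6.7 kcal/mol).

B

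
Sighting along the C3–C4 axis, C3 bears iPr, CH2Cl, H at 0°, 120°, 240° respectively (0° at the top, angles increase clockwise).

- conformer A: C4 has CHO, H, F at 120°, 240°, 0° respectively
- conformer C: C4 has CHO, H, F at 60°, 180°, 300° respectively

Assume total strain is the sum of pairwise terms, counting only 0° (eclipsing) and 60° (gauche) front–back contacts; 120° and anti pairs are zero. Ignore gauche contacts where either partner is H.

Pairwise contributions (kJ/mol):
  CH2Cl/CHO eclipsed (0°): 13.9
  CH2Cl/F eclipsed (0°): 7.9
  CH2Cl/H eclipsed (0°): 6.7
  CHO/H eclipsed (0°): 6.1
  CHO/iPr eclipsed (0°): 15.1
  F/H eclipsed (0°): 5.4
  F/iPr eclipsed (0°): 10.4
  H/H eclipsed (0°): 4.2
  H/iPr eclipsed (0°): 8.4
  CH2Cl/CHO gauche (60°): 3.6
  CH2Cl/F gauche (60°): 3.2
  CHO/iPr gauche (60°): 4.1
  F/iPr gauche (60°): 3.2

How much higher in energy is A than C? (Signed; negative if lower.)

A is eclipsed. iPr at 0° is eclipsed with F at 0° (10.4); CH2Cl at 120° is eclipsed with CHO at 120° (13.9); H at 240° is eclipsed with H at 240° (4.2). Total 28.5 kJ/mol.
C is staggered. iPr at 0° is gauche with CHO at 60° (4.1); iPr at 0° is gauche with F at 300° (3.2); CH2Cl at 120° is gauche with CHO at 60° (3.6). Total 10.9 kJ/mol.
E(A) − E(C) = 28.5 − 10.9 = +17.6 kJ/mol.

+17.6 kJ/mol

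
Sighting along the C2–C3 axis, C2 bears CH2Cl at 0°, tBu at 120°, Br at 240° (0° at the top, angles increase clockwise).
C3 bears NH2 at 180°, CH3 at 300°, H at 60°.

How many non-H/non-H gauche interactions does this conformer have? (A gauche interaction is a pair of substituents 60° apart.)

Non-H gauche pairs: CH2Cl(0°)/CH3(300°); tBu(120°)/NH2(180°); Br(240°)/NH2(180°); Br(240°)/CH3(300°) — 4 interactions.

4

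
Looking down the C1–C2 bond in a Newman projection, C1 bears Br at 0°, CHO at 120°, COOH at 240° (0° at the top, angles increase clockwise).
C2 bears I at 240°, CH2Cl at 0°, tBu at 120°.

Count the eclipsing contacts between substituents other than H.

Non-H eclipsing pairs: Br(0°)/CH2Cl(0°); CHO(120°)/tBu(120°); COOH(240°)/I(240°) — 3 interactions.

3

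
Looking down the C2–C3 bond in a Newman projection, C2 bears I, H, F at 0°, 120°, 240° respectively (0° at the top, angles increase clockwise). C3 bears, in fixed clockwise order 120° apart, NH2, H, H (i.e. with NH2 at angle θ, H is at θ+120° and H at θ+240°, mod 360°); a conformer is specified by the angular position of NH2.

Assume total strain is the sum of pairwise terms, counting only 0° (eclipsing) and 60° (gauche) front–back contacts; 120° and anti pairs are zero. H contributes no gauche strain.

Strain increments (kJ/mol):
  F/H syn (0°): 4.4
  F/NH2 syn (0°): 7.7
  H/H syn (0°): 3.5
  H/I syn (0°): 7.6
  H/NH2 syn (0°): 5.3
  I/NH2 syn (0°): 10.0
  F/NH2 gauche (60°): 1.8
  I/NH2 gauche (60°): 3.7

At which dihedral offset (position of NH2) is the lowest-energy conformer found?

180°

NH2 at 0° (eclipsed): I(0°)/NH2(0°) eclipsed 10.0; H(120°)/H(120°) eclipsed 3.5; F(240°)/H(240°) eclipsed 4.4 → 17.9 kJ/mol.
NH2 at 60° (staggered): I(0°)/NH2(60°) gauche 3.7 → 3.7 kJ/mol.
NH2 at 120° (eclipsed): I(0°)/H(0°) eclipsed 7.6; H(120°)/NH2(120°) eclipsed 5.3; F(240°)/H(240°) eclipsed 4.4 → 17.3 kJ/mol.
NH2 at 180° (staggered): F(240°)/NH2(180°) gauche 1.8 → 1.8 kJ/mol.
NH2 at 240° (eclipsed): I(0°)/H(0°) eclipsed 7.6; H(120°)/H(120°) eclipsed 3.5; F(240°)/NH2(240°) eclipsed 7.7 → 18.8 kJ/mol.
NH2 at 300° (staggered): I(0°)/NH2(300°) gauche 3.7; F(240°)/NH2(300°) gauche 1.8 → 5.5 kJ/mol.
The minimum (1.8 kJ/mol) occurs with NH2 at 180°.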